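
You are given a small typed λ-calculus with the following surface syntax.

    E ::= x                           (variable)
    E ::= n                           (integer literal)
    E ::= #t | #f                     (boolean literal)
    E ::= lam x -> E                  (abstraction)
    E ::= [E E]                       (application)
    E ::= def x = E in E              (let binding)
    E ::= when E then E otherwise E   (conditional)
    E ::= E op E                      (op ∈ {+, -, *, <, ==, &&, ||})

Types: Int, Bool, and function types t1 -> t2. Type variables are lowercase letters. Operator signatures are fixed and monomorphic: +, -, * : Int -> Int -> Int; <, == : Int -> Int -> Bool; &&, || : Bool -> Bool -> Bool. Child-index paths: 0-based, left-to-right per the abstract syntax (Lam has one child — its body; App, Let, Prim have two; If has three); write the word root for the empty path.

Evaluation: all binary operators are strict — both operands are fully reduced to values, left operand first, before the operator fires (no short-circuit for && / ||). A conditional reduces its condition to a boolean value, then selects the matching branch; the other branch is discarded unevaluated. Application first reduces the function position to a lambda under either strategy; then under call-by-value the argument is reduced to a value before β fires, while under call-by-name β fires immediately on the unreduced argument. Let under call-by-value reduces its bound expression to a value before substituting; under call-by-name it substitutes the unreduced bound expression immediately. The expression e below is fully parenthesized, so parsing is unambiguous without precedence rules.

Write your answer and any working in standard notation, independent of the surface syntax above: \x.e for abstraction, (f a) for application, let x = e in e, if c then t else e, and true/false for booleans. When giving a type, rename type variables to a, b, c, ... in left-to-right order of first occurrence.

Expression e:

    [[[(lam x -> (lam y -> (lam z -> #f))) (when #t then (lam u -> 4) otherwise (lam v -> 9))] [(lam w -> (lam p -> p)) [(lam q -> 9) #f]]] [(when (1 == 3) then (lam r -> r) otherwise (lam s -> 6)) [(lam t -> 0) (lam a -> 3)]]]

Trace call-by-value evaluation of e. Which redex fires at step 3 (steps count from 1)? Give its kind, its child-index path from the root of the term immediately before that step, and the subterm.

Answer: beta at 0.1.1 : ((\q.9) false)

Working:
step 0: ((((\x.(\y.(\z.false))) (if true then (\u.4) else (\v.9))) ((\w.(\p.p)) ((\q.9) false))) ((if (1 == 3) then (\r.r) else (\s.6)) ((\t.0) (\a.3))))
step 1: [if@0.0.1] ((((\x.(\y.(\z.false))) (\u.4)) ((\w.(\p.p)) ((\q.9) false))) ((if (1 == 3) then (\r.r) else (\s.6)) ((\t.0) (\a.3))))
step 2: [beta@0.0] (((\y.(\z.false)) ((\w.(\p.p)) ((\q.9) false))) ((if (1 == 3) then (\r.r) else (\s.6)) ((\t.0) (\a.3))))
step 3: [beta@0.1.1] (((\y.(\z.false)) ((\w.(\p.p)) 9)) ((if (1 == 3) then (\r.r) else (\s.6)) ((\t.0) (\a.3))))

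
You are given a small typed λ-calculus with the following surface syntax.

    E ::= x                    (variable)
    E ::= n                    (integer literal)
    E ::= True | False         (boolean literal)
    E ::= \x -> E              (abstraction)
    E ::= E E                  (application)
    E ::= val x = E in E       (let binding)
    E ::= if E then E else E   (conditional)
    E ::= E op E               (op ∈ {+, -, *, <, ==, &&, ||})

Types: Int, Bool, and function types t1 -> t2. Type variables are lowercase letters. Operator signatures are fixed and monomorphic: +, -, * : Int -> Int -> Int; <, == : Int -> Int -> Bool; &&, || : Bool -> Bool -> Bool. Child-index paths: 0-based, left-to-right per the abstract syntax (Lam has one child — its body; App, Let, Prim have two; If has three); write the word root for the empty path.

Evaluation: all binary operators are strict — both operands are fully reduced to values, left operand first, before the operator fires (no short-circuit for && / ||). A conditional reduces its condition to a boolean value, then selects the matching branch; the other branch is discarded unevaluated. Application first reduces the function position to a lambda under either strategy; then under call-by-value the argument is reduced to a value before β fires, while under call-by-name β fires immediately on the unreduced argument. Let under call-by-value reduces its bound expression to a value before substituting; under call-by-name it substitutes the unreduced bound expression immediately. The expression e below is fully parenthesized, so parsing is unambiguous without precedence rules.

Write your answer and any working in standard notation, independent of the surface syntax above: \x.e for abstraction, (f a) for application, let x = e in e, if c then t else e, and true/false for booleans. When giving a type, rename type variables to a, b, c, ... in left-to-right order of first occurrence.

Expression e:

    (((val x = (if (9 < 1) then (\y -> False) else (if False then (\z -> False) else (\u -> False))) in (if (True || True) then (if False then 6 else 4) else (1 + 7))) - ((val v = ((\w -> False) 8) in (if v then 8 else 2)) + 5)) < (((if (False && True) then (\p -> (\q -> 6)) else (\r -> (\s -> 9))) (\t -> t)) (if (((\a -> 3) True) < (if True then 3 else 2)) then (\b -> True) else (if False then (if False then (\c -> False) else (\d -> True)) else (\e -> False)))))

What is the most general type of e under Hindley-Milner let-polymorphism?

Answer: Bool

Trace:
  unify Int ~ Int
  unify Int ~ Int
  unify Bool ~ Bool
\y._ : a -> Bool
  unify Bool ~ Bool
\z._ : b -> Bool
\u._ : c -> Bool
  unify b -> Bool ~ c -> Bool
  unify b ~ c
  unify Bool ~ Bool
  unify a -> Bool ~ c -> Bool
  unify a ~ c
  unify Bool ~ Bool
let x : forall. c -> Bool
  unify Bool ~ Bool
  unify Bool ~ Bool
  unify Bool ~ Bool
  unify Bool ~ Bool
  unify Int ~ Int
  unify Int ~ Int
  unify Int ~ Int
  unify Int ~ Int
  unify Int ~ Int
\w._ : d -> Bool
  unify d -> Bool ~ Int -> e
  unify d ~ Int
  unify Bool ~ e
_ _ : Bool
let v : Bool
v : Bool
  unify Bool ~ Bool
  unify Int ~ Int
  unify Int ~ Int
  unify Int ~ Int
  unify Int ~ Int
  unify Int ~ Int
  unify Bool ~ Bool
  unify Bool ~ Bool
  unify Bool ~ Bool
\q._ : g -> Int
\p._ : f -> g -> Int
\s._ : i -> Int
\r._ : h -> i -> Int
  unify f -> g -> Int ~ h -> i -> Int
  unify f ~ h
  unify g -> Int ~ i -> Int
  unify g ~ i
  unify Int ~ Int
t : j
\t._ : j -> j
  unify h -> i -> Int ~ (j -> j) -> k
  unify h ~ j -> j
  unify i -> Int ~ k
_ _ : i -> Int
\a._ : l -> Int
  unify l -> Int ~ Bool -> m
  unify l ~ Bool
  unify Int ~ m
_ _ : Int
  unify Int ~ Int
  unify Bool ~ Bool
  unify Int ~ Int
  unify Int ~ Int
  unify Bool ~ Bool
\b._ : n -> Bool
  unify Bool ~ Bool
  unify Bool ~ Bool
\c._ : o -> Bool
\d._ : p -> Bool
  unify o -> Bool ~ p -> Bool
  unify o ~ p
  unify Bool ~ Bool
\e._ : q -> Bool
  unify p -> Bool ~ q -> Bool
  unify p ~ q
  unify Bool ~ Bool
  unify n -> Bool ~ q -> Bool
  unify n ~ q
  unify Bool ~ Bool
  unify i -> Int ~ (q -> Bool) -> r
  unify i ~ q -> Bool
  unify Int ~ r
_ _ : Int
  unify Int ~ Int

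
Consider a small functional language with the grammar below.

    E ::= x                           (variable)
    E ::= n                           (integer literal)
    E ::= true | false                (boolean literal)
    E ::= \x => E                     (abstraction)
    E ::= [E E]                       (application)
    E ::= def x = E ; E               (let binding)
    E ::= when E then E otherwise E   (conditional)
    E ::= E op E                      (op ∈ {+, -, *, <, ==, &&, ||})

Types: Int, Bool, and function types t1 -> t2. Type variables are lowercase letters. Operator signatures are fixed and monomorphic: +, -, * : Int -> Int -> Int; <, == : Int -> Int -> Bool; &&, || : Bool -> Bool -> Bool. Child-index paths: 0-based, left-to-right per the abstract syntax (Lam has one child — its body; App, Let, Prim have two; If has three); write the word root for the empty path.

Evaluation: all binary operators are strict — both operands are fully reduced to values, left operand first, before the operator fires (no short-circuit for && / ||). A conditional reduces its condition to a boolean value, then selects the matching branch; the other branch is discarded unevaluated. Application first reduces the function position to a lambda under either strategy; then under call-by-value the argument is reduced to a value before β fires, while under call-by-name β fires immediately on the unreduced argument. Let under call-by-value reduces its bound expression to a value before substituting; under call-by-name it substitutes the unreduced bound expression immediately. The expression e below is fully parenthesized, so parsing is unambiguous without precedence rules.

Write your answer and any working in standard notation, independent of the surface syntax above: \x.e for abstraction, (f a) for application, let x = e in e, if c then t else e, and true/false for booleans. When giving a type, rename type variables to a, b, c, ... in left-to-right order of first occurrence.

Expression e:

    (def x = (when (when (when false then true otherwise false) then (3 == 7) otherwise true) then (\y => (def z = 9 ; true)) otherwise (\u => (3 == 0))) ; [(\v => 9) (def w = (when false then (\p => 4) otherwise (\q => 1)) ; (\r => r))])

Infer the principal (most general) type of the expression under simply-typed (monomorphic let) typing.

Answer: Int

Trace:
  unify Bool ~ Bool
  unify Bool ~ Bool
  unify Bool ~ Bool
  unify Int ~ Int
  unify Int ~ Int
  unify Bool ~ Bool
  unify Bool ~ Bool
let z : Int
\y._ : a -> Bool
  unify Int ~ Int
  unify Int ~ Int
\u._ : b -> Bool
  unify a -> Bool ~ b -> Bool
  unify a ~ b
  unify Bool ~ Bool
let x : b -> Bool
\v._ : c -> Int
  unify Bool ~ Bool
\p._ : d -> Int
\q._ : e -> Int
  unify d -> Int ~ e -> Int
  unify d ~ e
  unify Int ~ Int
let w : e -> Int
r : f
\r._ : f -> f
  unify c -> Int ~ (f -> f) -> g
  unify c ~ f -> f
  unify Int ~ g
_ _ : Int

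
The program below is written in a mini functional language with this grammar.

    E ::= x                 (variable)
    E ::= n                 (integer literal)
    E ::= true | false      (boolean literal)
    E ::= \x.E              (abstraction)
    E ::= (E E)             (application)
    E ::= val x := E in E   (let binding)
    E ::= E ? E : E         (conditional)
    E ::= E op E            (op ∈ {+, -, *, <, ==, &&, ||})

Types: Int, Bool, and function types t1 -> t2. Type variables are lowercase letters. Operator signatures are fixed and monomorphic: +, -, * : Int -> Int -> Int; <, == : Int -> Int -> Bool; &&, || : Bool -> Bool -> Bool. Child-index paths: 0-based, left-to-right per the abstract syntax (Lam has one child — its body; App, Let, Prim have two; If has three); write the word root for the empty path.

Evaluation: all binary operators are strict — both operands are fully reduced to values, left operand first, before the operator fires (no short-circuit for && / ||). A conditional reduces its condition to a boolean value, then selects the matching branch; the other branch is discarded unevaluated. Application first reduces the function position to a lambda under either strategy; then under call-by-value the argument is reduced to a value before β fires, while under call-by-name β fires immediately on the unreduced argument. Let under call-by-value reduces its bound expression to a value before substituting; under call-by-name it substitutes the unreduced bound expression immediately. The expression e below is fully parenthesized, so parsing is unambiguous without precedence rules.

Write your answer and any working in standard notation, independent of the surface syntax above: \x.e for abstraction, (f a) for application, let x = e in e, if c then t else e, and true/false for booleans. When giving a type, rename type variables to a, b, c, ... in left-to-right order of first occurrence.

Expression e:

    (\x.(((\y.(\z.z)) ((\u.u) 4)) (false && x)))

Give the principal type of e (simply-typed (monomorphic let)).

Working:
z : c
\z._ : c -> c
\y._ : b -> c -> c
u : d
\u._ : d -> d
  unify d -> d ~ Int -> e
  unify d ~ Int
  unify Int ~ e
_ _ : Int
  unify b -> c -> c ~ Int -> f
  unify b ~ Int
  unify c -> c ~ f
_ _ : c -> c
  unify Bool ~ Bool
x : a
  unify a ~ Bool
  unify c -> c ~ Bool -> g
  unify c ~ Bool
  unify Bool ~ g
_ _ : Bool
\x._ : Bool -> Bool

Answer: Bool -> Bool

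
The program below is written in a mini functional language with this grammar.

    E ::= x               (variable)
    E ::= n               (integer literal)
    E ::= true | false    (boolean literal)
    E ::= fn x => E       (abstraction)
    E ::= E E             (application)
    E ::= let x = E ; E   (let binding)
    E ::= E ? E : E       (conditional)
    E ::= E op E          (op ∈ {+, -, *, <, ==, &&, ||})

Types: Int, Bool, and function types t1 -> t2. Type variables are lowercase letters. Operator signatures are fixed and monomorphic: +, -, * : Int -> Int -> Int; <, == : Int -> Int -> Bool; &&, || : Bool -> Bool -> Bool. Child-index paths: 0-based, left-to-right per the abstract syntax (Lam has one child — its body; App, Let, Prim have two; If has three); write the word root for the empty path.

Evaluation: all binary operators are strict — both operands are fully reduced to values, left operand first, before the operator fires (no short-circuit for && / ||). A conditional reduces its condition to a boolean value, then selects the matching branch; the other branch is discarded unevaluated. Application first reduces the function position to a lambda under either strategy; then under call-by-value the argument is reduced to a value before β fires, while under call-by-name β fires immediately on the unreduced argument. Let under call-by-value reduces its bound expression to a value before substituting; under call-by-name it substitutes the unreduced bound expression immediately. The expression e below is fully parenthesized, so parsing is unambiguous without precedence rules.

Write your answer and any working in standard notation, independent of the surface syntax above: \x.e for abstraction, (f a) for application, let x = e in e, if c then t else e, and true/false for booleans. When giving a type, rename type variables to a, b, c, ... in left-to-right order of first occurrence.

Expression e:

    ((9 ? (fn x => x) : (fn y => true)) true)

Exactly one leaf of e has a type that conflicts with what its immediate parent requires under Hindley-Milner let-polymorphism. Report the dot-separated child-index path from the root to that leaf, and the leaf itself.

Working:
  unify Int ~ Bool
  FAIL: mismatch Int ~ Bool

Answer: 0.0 : 9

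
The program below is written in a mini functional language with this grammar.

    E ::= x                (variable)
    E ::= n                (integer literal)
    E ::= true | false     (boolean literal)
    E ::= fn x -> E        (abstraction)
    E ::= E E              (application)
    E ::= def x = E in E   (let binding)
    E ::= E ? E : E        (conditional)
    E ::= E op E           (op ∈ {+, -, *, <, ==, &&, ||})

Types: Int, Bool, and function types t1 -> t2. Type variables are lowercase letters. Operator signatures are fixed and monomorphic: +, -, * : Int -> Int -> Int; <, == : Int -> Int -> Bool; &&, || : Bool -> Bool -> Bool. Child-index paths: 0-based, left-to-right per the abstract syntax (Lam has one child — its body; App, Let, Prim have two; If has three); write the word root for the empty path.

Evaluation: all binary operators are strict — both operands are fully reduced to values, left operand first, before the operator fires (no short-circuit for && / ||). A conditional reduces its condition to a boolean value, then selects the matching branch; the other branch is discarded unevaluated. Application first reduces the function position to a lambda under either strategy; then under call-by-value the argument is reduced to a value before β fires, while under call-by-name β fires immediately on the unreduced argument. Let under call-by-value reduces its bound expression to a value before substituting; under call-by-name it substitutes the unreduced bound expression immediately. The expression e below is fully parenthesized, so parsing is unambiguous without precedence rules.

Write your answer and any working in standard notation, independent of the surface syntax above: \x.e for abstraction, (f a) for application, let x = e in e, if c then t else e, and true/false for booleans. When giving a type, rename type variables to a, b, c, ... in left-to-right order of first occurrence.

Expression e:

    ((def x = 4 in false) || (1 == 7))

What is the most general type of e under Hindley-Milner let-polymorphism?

Derivation:
let x : Int
  unify Bool ~ Bool
  unify Int ~ Int
  unify Int ~ Int
  unify Bool ~ Bool

Answer: Bool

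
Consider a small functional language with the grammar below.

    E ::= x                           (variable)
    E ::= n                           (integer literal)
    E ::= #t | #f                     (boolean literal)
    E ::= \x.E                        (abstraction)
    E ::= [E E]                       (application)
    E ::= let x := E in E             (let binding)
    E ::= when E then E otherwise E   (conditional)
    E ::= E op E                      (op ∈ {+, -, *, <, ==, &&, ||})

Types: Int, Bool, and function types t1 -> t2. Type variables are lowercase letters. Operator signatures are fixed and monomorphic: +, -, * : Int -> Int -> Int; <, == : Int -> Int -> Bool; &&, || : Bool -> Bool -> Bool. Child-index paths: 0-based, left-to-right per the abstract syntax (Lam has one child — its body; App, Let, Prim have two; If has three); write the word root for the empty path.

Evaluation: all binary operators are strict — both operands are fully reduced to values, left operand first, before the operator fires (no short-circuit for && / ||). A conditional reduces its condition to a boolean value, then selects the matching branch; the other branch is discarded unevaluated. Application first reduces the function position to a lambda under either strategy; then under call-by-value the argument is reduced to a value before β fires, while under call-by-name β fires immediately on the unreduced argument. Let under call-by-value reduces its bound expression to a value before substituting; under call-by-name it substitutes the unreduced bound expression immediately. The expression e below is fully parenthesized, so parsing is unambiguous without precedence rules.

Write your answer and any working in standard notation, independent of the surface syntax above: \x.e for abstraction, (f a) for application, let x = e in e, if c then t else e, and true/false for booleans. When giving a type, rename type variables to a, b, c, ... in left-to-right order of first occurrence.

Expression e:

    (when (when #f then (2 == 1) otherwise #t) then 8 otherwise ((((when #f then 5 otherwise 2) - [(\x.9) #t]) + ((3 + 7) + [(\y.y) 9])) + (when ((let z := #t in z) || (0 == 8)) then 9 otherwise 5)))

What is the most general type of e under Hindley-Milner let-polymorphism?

Answer: Int

Trace:
  unify Bool ~ Bool
  unify Int ~ Int
  unify Int ~ Int
  unify Bool ~ Bool
  unify Bool ~ Bool
  unify Bool ~ Bool
  unify Int ~ Int
  unify Int ~ Int
\x._ : a -> Int
  unify a -> Int ~ Bool -> b
  unify a ~ Bool
  unify Int ~ b
_ _ : Int
  unify Int ~ Int
  unify Int ~ Int
  unify Int ~ Int
  unify Int ~ Int
  unify Int ~ Int
y : c
\y._ : c -> c
  unify c -> c ~ Int -> d
  unify c ~ Int
  unify Int ~ d
_ _ : Int
  unify Int ~ Int
  unify Int ~ Int
  unify Int ~ Int
let z : Bool
z : Bool
  unify Bool ~ Bool
  unify Int ~ Int
  unify Int ~ Int
  unify Bool ~ Bool
  unify Bool ~ Bool
  unify Int ~ Int
  unify Int ~ Int
  unify Int ~ Int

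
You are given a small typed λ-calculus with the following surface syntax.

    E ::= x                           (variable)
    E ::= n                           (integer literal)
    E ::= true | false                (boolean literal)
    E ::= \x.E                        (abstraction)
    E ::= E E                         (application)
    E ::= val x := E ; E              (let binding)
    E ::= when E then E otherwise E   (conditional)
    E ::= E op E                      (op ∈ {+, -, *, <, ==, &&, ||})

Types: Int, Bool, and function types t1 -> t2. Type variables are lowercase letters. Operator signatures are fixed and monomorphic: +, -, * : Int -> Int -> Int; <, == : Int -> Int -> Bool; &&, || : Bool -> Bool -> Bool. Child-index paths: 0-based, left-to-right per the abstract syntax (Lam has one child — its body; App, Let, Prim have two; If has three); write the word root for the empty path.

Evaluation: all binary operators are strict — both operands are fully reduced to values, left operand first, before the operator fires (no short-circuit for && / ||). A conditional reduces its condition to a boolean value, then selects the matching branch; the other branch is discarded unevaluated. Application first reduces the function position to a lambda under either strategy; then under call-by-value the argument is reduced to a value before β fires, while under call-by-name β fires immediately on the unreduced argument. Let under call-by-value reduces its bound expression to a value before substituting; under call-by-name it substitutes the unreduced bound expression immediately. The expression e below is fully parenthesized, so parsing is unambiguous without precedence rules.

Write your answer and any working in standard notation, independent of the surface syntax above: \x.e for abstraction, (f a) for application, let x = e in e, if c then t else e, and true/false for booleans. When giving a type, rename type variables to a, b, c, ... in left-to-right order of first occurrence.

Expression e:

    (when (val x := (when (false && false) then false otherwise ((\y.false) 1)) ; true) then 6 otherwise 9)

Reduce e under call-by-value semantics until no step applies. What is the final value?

Answer: 6

Derivation:
step 0: (if (let x = (if (false && false) then false else ((\y.false) 1)) in true) then 6 else 9)
step 1: [delta@0.0.0] (if (let x = (if false then false else ((\y.false) 1)) in true) then 6 else 9)
step 2: [if@0.0] (if (let x = ((\y.false) 1) in true) then 6 else 9)
step 3: [beta@0.0] (if (let x = false in true) then 6 else 9)
step 4: [let@0] (if true then 6 else 9)
step 5: [if@root] 6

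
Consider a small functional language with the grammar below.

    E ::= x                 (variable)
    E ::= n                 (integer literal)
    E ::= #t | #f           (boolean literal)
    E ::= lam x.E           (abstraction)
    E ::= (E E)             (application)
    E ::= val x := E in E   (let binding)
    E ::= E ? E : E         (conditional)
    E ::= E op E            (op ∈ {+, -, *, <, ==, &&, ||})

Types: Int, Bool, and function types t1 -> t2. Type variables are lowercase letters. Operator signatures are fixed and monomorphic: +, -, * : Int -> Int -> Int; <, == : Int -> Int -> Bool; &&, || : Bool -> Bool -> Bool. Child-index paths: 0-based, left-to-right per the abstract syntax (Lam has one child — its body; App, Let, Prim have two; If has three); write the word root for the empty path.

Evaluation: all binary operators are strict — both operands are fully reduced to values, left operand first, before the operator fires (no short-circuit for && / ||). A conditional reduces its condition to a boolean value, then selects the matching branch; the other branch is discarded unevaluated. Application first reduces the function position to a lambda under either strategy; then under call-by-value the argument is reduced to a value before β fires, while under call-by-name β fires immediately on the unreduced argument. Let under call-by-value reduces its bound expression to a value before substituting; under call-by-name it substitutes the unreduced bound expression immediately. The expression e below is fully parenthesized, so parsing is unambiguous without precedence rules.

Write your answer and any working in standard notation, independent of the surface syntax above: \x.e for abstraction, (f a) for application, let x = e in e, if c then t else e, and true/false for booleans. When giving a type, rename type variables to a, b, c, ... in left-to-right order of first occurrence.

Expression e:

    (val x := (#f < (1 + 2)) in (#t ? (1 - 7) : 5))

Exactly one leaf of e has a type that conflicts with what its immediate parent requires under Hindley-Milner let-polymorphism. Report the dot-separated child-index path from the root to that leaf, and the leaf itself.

Answer: 0.0 : false

Working:
  unify Bool ~ Int
  FAIL: mismatch Bool ~ Int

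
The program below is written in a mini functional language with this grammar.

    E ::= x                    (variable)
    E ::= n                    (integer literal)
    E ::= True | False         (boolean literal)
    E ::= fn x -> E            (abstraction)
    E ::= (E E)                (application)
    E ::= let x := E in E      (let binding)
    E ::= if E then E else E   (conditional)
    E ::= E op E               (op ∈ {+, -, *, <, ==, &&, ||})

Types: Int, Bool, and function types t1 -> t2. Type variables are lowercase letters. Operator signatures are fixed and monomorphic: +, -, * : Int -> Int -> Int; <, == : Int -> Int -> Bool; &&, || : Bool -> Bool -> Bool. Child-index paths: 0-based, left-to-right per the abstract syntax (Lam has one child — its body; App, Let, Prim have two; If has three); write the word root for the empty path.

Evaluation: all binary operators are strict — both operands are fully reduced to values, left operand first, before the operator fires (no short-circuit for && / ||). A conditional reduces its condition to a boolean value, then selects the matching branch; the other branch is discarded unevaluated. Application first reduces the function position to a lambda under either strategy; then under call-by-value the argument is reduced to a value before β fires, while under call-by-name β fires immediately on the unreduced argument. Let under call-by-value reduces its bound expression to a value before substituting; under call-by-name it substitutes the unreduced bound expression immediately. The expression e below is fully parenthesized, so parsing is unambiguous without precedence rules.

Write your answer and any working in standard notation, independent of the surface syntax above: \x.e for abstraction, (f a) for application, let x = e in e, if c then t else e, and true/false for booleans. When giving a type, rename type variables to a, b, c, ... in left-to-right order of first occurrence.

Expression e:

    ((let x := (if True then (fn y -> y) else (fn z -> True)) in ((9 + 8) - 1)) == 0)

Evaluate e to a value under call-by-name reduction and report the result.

Answer: false

Working:
step 0: ((let x = (if true then (\y.y) else (\z.true)) in ((9 + 8) - 1)) == 0)
step 1: [let@0] (((9 + 8) - 1) == 0)
step 2: [delta@0.0] ((17 - 1) == 0)
step 3: [delta@0] (16 == 0)
step 4: [delta@root] false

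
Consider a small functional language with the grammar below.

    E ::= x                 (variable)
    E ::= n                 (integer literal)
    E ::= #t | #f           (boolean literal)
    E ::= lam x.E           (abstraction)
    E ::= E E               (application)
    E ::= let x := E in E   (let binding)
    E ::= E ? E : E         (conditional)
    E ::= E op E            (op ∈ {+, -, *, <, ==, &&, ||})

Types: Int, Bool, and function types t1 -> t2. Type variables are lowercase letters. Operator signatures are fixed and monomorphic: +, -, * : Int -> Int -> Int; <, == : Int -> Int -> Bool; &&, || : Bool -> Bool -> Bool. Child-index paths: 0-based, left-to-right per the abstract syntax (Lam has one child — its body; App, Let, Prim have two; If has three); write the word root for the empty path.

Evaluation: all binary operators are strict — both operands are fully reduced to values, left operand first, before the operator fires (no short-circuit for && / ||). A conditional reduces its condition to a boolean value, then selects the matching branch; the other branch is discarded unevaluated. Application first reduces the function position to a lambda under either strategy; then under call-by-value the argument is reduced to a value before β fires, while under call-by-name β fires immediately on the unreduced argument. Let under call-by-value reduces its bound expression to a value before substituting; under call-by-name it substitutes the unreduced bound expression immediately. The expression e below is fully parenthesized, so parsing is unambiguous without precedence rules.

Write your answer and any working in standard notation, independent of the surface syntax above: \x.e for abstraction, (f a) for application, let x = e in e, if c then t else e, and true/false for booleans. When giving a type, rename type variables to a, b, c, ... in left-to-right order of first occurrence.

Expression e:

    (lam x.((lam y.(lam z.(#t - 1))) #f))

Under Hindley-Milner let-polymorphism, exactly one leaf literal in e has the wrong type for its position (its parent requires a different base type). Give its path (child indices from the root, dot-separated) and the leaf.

Answer: 0.0.0.0.0 : true

Working:
  unify Bool ~ Int
  FAIL: mismatch Bool ~ Int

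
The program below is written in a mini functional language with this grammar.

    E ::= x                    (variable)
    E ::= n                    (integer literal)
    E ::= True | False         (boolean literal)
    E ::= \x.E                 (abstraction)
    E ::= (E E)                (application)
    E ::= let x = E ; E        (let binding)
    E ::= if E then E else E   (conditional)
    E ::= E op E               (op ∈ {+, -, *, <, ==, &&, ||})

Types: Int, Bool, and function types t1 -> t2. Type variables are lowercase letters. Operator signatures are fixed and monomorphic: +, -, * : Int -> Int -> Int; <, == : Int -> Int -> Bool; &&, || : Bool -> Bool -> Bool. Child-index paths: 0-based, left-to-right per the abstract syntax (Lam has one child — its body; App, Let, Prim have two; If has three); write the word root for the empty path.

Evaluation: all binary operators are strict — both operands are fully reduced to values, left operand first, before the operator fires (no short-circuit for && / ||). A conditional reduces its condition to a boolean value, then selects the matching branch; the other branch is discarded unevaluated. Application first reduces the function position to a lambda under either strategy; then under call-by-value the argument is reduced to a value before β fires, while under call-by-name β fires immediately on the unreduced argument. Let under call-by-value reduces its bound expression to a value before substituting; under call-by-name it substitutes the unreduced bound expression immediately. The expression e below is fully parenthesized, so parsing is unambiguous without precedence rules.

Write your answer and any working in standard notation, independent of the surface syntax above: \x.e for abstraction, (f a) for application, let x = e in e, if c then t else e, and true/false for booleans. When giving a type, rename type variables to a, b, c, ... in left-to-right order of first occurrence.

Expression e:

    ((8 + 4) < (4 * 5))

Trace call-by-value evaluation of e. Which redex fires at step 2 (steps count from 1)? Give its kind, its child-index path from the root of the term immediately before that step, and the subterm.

Derivation:
step 0: ((8 + 4) < (4 * 5))
step 1: [delta@0] (12 < (4 * 5))
step 2: [delta@1] (12 < 20)

Answer: delta at 1 : (4 * 5)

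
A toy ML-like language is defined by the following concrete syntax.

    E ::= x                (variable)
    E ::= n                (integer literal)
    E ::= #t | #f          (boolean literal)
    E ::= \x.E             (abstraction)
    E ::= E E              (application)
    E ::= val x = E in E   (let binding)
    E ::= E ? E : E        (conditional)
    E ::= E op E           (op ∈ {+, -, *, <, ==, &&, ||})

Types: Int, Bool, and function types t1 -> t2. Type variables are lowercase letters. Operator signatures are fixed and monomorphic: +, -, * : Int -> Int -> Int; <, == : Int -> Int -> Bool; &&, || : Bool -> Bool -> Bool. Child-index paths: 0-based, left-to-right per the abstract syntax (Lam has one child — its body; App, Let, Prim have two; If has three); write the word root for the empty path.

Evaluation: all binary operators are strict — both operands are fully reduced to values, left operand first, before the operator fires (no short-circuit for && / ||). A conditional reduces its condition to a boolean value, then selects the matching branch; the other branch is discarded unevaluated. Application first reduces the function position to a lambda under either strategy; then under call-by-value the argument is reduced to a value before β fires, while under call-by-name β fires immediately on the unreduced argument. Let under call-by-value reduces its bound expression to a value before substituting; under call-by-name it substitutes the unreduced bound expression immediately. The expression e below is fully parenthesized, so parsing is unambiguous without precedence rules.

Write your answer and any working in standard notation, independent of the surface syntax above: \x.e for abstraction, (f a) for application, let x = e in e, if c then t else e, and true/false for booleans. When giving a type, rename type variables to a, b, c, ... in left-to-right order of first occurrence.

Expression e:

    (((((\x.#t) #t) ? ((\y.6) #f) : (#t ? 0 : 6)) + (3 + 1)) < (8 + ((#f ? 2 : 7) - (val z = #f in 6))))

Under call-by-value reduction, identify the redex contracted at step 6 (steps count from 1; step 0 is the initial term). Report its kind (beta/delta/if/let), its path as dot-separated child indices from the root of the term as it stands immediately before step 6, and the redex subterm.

Trace:
step 0: (((if ((\x.true) true) then ((\y.6) false) else (if true then 0 else 6)) + (3 + 1)) < (8 + ((if false then 2 else 7) - (let z = false in 6))))
step 1: [beta@0.0.0] (((if true then ((\y.6) false) else (if true then 0 else 6)) + (3 + 1)) < (8 + ((if false then 2 else 7) - (let z = false in 6))))
step 2: [if@0.0] ((((\y.6) false) + (3 + 1)) < (8 + ((if false then 2 else 7) - (let z = false in 6))))
step 3: [beta@0.0] ((6 + (3 + 1)) < (8 + ((if false then 2 else 7) - (let z = false in 6))))
step 4: [delta@0.1] ((6 + 4) < (8 + ((if false then 2 else 7) - (let z = false in 6))))
step 5: [delta@0] (10 < (8 + ((if false then 2 else 7) - (let z = false in 6))))
step 6: [if@1.1.0] (10 < (8 + (7 - (let z = false in 6))))

Answer: if at 1.1.0 : (if false then 2 else 7)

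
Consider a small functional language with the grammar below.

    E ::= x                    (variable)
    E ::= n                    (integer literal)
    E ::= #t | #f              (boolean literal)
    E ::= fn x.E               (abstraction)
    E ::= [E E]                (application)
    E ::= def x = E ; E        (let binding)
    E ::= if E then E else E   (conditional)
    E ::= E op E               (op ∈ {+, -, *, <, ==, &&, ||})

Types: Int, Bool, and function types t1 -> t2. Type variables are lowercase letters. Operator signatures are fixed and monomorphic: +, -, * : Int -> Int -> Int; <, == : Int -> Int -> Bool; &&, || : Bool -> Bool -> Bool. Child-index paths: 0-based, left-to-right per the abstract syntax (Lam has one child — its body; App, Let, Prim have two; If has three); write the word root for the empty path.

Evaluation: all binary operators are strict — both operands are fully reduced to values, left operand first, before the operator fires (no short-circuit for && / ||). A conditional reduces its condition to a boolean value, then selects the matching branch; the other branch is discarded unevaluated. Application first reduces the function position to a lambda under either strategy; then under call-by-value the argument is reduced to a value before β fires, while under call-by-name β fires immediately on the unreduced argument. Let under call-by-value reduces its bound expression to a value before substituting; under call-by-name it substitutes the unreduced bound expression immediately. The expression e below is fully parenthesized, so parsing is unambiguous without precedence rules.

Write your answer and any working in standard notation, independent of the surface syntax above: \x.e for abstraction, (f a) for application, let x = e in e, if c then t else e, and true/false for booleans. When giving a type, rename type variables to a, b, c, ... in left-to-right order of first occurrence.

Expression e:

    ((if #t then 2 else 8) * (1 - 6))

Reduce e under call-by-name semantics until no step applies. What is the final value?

Answer: -10

Trace:
step 0: ((if true then 2 else 8) * (1 - 6))
step 1: [if@0] (2 * (1 - 6))
step 2: [delta@1] (2 * -5)
step 3: [delta@root] -10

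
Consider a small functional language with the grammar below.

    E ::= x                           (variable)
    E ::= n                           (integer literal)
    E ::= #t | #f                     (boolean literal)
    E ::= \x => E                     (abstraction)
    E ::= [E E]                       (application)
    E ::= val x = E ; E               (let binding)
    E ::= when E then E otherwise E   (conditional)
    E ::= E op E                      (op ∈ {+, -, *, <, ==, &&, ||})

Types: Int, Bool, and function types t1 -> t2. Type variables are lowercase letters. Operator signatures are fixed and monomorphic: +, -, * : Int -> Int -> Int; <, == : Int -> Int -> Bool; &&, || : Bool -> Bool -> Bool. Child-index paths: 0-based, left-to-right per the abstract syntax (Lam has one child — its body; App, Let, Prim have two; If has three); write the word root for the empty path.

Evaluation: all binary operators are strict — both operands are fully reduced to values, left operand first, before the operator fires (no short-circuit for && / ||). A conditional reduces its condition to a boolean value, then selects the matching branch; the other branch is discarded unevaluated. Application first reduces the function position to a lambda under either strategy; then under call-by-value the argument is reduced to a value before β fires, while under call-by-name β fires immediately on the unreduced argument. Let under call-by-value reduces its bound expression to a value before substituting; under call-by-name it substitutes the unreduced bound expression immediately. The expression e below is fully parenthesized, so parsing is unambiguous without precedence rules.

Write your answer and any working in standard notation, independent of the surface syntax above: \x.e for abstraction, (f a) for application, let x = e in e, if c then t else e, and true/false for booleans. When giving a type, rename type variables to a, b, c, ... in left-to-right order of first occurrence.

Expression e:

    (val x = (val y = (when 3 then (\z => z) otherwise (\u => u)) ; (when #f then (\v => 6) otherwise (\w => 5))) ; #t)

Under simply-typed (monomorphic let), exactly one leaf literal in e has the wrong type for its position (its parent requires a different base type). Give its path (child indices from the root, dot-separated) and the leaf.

Answer: 0.0.0 : 3

Trace:
  unify Int ~ Bool
  FAIL: mismatch Int ~ Bool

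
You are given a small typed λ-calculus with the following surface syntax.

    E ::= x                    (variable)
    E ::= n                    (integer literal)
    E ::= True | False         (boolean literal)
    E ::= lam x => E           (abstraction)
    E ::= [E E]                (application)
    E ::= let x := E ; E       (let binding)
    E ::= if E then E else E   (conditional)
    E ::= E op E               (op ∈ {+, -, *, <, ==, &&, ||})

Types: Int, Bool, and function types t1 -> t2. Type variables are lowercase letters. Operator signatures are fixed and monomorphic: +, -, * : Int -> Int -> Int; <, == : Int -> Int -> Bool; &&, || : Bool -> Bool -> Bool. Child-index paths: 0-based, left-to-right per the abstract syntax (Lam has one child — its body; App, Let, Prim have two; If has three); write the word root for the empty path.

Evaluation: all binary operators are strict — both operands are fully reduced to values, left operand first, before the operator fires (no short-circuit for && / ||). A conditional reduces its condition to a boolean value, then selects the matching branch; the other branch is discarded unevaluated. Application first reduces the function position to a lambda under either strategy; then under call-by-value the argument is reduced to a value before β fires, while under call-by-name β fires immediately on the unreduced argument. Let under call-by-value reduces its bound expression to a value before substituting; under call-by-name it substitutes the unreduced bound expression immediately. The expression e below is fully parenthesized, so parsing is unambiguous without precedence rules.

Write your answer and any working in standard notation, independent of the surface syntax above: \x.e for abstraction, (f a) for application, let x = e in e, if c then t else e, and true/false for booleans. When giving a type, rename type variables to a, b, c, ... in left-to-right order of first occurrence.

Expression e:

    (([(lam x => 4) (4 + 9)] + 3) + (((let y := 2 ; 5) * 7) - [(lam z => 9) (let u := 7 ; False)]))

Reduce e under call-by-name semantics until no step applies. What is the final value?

Answer: 33

Trace:
step 0: ((((\x.4) (4 + 9)) + 3) + (((let y = 2 in 5) * 7) - ((\z.9) (let u = 7 in false))))
step 1: [beta@0.0] ((4 + 3) + (((let y = 2 in 5) * 7) - ((\z.9) (let u = 7 in false))))
step 2: [delta@0] (7 + (((let y = 2 in 5) * 7) - ((\z.9) (let u = 7 in false))))
step 3: [let@1.0.0] (7 + ((5 * 7) - ((\z.9) (let u = 7 in false))))
step 4: [delta@1.0] (7 + (35 - ((\z.9) (let u = 7 in false))))
step 5: [beta@1.1] (7 + (35 - 9))
step 6: [delta@1] (7 + 26)
step 7: [delta@root] 33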